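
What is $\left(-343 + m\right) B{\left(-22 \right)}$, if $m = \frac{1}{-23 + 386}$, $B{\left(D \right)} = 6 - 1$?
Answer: $- \frac{622540}{363} \approx -1715.0$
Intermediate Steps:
$B{\left(D \right)} = 5$ ($B{\left(D \right)} = 6 - 1 = 5$)
$m = \frac{1}{363} \approx 0.0027548$
$\left(-343 + m\right) B{\left(-22 \right)} = \left(-343 + \frac{1}{363}\right) 5 = \left(- \frac{124508}{363}\right) 5 = - \frac{622540}{363}$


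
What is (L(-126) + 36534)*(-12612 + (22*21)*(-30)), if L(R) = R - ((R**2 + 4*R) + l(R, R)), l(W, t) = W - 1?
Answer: -560226936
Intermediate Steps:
l(W, t) = -1 + W
L(R) = 1 - R**2 - 4*R (L(R) = R - ((R**2 + 4*R) + (-1 + R)) = R - (-1 + R**2 + 5*R) = R + (1 - R**2 - 5*R) = 1 - R**2 - 4*R)
(L(-126) + 36534)*(-12612 + (22*21)*(-30)) = ((1 - 1*(-126)**2 - 4*(-126)) + 36534)*(-12612 + (22*21)*(-30)) = ((1 - 1*15876 + 504) + 36534)*(-12612 + 462*(-30)) = ((1 - 15876 + 504) + 36534)*(-12612 - 13860) = (-15371 + 36534)*(-26472) = 21163*(-26472) = -560226936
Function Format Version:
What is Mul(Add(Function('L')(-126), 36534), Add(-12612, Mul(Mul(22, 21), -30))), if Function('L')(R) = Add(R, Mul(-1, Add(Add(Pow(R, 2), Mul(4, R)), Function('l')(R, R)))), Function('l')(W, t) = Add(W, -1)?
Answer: -560226936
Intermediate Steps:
Function('l')(W, t) = Add(-1, W)
Function('L')(R) = Add(1, Mul(-1, Pow(R, 2)), Mul(-4, R)) (Function('L')(R) = Add(R, Mul(-1, Add(Add(Pow(R, 2), Mul(4, R)), Add(-1, R)))) = Add(R, Mul(-1, Add(-1, Pow(R, 2), Mul(5, R)))) = Add(R, Add(1, Mul(-1, Pow(R, 2)), Mul(-5, R))) = Add(1, Mul(-1, Pow(R, 2)), Mul(-4, R)))
Mul(Add(Function('L')(-126), 36534), Add(-12612, Mul(Mul(22, 21), -30))) = Mul(Add(Add(1, Mul(-1, Pow(-126, 2)), Mul(-4, -126)), 36534), Add(-12612, Mul(Mul(22, 21), -30))) = Mul(Add(Add(1, Mul(-1, 15876), 504), 36534), Add(-12612, Mul(462, -30))) = Mul(Add(Add(1, -15876, 504), 36534), Add(-12612, -13860)) = Mul(Add(-15371, 36534), -26472) = Mul(21163, -26472) = -560226936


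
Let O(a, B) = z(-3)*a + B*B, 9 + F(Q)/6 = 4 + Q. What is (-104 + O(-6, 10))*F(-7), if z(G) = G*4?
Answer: -4896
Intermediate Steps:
z(G) = 4*G
F(Q) = -30 + 6*Q (F(Q) = -54 + 6*(4 + Q) = -54 + (24 + 6*Q) = -30 + 6*Q)
O(a, B) = B**2 - 12*a (O(a, B) = (4*(-3))*a + B*B = -12*a + B**2 = B**2 - 12*a)
(-104 + O(-6, 10))*F(-7) = (-104 + (10**2 - 12*(-6)))*(-30 + 6*(-7)) = (-104 + (100 + 72))*(-30 - 42) = (-104 + 172)*(-72) = 68*(-72) = -4896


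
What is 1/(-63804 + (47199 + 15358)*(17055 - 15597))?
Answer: 1/91144302 ≈ 1.0972e-8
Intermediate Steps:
1/(-63804 + (47199 + 15358)*(17055 - 15597)) = 1/(-63804 + 62557*1458) = 1/(-63804 + 91208106) = 1/91144302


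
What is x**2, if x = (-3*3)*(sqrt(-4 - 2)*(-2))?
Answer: -1944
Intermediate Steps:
x = 18*I*sqrt(6) (x = -9*sqrt(-6)*(-2) = -9*I*sqrt(6)*(-2) = -(-18)*I*sqrt(6) = 18*I*sqrt(6) ≈ 44.091*I)
x**2 = (18*I*sqrt(6))**2 = -1944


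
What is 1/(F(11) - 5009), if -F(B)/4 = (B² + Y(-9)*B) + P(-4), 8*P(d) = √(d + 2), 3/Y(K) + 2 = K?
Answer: -10962/60082723 + I*√2/60082723 ≈ -0.00018245 + 2.3538e-8*I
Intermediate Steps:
Y(K) = 3/(-2 + K)
P(d) = √(2 + d)/8 (P(d) = √(d + 2)/8 = √(2 + d)/8)
F(B) = -4*B² + 12*B/11 - I*√2/2 (F(B) = -4*((B² + (3/(-2 - 9))*B) + √(2 - 4)/8) = -4*((B² + (3/(-11))*B) + √(-2)/8) = -4*((B² + (3*(-1/11))*B) + (I*√2)/8) = -4*((B² - 3*B/11) + I*√2/8) = -4*(B² - 3*B/11 + I*√2/8) = -4*B² + 12*B/11 - I*√2/2)
1/(F(11) - 5009) = 1/((-4*11² + (12/11)*11 - I*√2/2) - 5009) = 1/((-4*121 + 12 - I*√2/2) - 5009) = 1/((-484 + 12 - I*√2/2) - 5009) = 1/((-472 - I*√2/2) - 5009) = 1/(-5481 - I*√2/2)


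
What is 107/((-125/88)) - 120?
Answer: -24416/125 ≈ -195.33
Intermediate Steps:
107/((-125/88)) - 120 = 107/((-125*1/88)) - 120 = 107/(-125/88) - 120 = 107*(-88/125) - 120 = -9416/125 - 120 = -24416/125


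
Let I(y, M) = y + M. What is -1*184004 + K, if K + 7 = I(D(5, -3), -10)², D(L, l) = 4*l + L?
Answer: -183722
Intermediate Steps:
D(L, l) = L + 4*l
I(y, M) = M + y
K = 282 (K = -7 + (-10 + (5 + 4*(-3)))² = -7 + (-10 + (5 - 12))² = -7 + (-10 - 7)² = -7 + (-17)² = -7 + 289 = 282)
-1*184004 + K = -1*184004 + 282 = -184004 + 282 = -183722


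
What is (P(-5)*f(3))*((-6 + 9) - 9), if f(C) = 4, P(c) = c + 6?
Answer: -24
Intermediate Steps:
P(c) = 6 + c
(P(-5)*f(3))*((-6 + 9) - 9) = ((6 - 5)*4)*((-6 + 9) - 9) = (1*4)*(3 - 9) = 4*(-6) = -24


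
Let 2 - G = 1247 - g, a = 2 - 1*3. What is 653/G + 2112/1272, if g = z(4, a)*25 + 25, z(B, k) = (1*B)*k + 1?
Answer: 79351/68635 ≈ 1.1561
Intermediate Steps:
a = -1 (a = 2 - 3 = -1)
z(B, k) = 1 + B*k (z(B, k) = B*k + 1 = 1 + B*k)
g = -50 (g = (1 + 4*(-1))*25 + 25 = (1 - 4)*25 + 25 = -3*25 + 25 = -75 + 25 = -50)
G = -1295 (G = 2 - (1247 - 1*(-50)) = 2 - (1247 + 50) = 2 - 1*1297 = 2 - 1297 = -1295)
653/G + 2112/1272 = 653/(-1295) + 2112/1272 = 653*(-1/1295) + 2112*(1/1272) = -653/1295 + 88/53 = 79351/68635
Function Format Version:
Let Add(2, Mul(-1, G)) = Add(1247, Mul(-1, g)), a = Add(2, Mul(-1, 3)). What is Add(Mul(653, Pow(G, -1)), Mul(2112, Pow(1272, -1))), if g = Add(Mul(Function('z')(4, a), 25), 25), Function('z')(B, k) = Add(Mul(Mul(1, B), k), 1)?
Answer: Rational(79351, 68635) ≈ 1.1561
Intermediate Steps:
a = -1 (a = Add(2, -3) = -1)
Function('z')(B, k) = Add(1, Mul(B, k)) (Function('z')(B, k) = Add(Mul(B, k), 1) = Add(1, Mul(B, k)))
g = -50 (g = Add(Mul(Add(1, Mul(4, -1)), 25), 25) = Add(Mul(Add(1, -4), 25), 25) = Add(Mul(-3, 25), 25) = Add(-75, 25) = -50)
G = -1295 (G = Add(2, Mul(-1, Add(1247, Mul(-1, -50)))) = Add(2, Mul(-1, Add(1247, 50))) = Add(2, Mul(-1, 1297)) = Add(2, -1297) = -1295)
Add(Mul(653, Pow(G, -1)), Mul(2112, Pow(1272, -1))) = Add(Mul(653, Pow(-1295, -1)), Mul(2112, Pow(1272, -1))) = Add(Mul(653, Rational(-1, 1295)), Mul(2112, Rational(1, 1272))) = Add(Rational(-653, 1295), Rational(88, 53)) = Rational(79351, 68635)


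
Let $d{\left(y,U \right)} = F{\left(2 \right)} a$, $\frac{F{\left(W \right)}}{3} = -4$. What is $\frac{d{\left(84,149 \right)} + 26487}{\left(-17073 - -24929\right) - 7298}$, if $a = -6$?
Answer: $\frac{2951}{62} \approx 47.597$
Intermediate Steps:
$F{\left(W \right)} = -12$ ($F{\left(W \right)} = 3 \left(-4\right) = -12$)
$d{\left(y,U \right)} = 72$ ($d{\left(y,U \right)} = \left(-12\right) \left(-6\right) = 72$)
$\frac{d{\left(84,149 \right)} + 26487}{\left(-17073 - -24929\right) - 7298} = \frac{72 + 26487}{\left(-17073 - -24929\right) - 7298} = \frac{26559}{\left(-17073 + 24929\right) - 7298} = \frac{26559}{7856 - 7298} = \frac{26559}{558} = 26559 \cdot \frac{1}{558} = \frac{2951}{62}$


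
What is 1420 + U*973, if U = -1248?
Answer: -1212884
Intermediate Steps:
1420 + U*973 = 1420 - 1248*973 = 1420 - 1214304 = -1212884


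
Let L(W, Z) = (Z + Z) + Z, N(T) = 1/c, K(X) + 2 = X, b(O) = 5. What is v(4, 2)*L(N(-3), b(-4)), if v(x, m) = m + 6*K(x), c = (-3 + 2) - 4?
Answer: 210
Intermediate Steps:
K(X) = -2 + X
c = -5 (c = -1 - 4 = -5)
N(T) = -1/5 (N(T) = 1/(-5) = -1/5)
v(x, m) = -12 + m + 6*x (v(x, m) = m + 6*(-2 + x) = m + (-12 + 6*x) = -12 + m + 6*x)
L(W, Z) = 3*Z (L(W, Z) = 2*Z + Z = 3*Z)
v(4, 2)*L(N(-3), b(-4)) = (-12 + 2 + 6*4)*(3*5) = (-12 + 2 + 24)*15 = 14*15 = 210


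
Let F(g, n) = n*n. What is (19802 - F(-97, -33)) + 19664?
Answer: 38377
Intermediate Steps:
F(g, n) = n²
(19802 - F(-97, -33)) + 19664 = (19802 - 1*(-33)²) + 19664 = (19802 - 1*1089) + 19664 = (19802 - 1089) + 19664 = 18713 + 19664 = 38377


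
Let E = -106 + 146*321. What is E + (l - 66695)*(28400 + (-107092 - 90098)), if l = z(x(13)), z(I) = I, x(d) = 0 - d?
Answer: 11259690080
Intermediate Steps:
x(d) = -d
l = -13 (l = -1*13 = -13)
E = 46760 (E = -106 + 46866 = 46760)
E + (l - 66695)*(28400 + (-107092 - 90098)) = 46760 + (-13 - 66695)*(28400 + (-107092 - 90098)) = 46760 - 66708*(28400 - 197190) = 46760 - 66708*(-168790) = 46760 + 11259643320 = 11259690080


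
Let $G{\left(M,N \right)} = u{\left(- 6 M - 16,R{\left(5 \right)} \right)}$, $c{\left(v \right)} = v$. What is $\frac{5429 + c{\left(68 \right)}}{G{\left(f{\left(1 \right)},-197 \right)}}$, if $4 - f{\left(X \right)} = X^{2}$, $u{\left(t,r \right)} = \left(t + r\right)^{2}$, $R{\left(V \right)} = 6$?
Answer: $\frac{5497}{784} \approx 7.0115$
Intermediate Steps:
$u{\left(t,r \right)} = \left(r + t\right)^{2}$
$f{\left(X \right)} = 4 - X^{2}$
$G{\left(M,N \right)} = \left(-10 - 6 M\right)^{2}$ ($G{\left(M,N \right)} = \left(6 - \left(16 + 6 M\right)\right)^{2} = \left(-10 - 6 M\right)^{2}$)
$\frac{5429 + c{\left(68 \right)}}{G{\left(f{\left(1 \right)},-197 \right)}} = \frac{5429 + 68}{4 \left(5 + 3 \left(4 - 1^{2}\right)\right)^{2}} = \frac{5497}{4 \left(5 + 3 \left(4 - 1\right)\right)^{2}} = \frac{5497}{4 \left(5 + 3 \cdot 3\right)^{2}} = \frac{5497}{4 \left(5 + 9\right)^{2}} = \frac{5497}{4 \cdot 14^{2}} = \frac{5497}{4 \cdot 196} = \frac{5497}{784}$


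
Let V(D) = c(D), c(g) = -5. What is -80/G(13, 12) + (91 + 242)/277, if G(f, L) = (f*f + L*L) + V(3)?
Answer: 20101/21329 ≈ 0.94243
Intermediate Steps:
V(D) = -5
G(f, L) = -5 + L² + f² (G(f, L) = (f*f + L*L) - 5 = (f² + L²) - 5 = (L² + f²) - 5 = -5 + L² + f²)
-80/G(13, 12) + (91 + 242)/277 = -80/(-5 + 12² + 13²) + (91 + 242)/277 = -80/(-5 + 144 + 169) + 333*(1/277) = -80/308 + 333/277 = -80*1/308 + 333/277 = -20/77 + 333/277 = 20101/21329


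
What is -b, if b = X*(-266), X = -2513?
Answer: -668458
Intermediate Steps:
b = 668458 (b = -2513*(-266) = 668458)
-b = -1*668458 = -668458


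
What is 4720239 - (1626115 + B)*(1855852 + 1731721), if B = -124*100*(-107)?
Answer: -10593793405056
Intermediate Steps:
B = 1326800 (B = -12400*(-107) = 1326800)
4720239 - (1626115 + B)*(1855852 + 1731721) = 4720239 - (1626115 + 1326800)*(1855852 + 1731721) = 4720239 - 2952915*3587573 = 4720239 - 1*10593798125295 = 4720239 - 10593798125295 = -10593793405056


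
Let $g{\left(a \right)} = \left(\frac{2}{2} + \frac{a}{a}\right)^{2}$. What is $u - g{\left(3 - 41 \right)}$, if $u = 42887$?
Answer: $42883$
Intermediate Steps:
$g{\left(a \right)} = 4$ ($g{\left(a \right)} = \left(2 \cdot \frac{1}{2} + 1\right)^{2} = \left(1 + 1\right)^{2} = 2^{2} = 4$)
$u - g{\left(3 - 41 \right)} = 42887 - 4 = 42883$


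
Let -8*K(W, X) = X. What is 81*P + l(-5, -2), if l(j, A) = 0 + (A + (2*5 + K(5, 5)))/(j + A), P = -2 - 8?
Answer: -45419/56 ≈ -811.05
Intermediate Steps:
P = -10
K(W, X) = -X/8
l(j, A) = (75/8 + A)/(A + j) (l(j, A) = 0 + (A + (2*5 - ⅛*5))/(j + A) = 0 + (A + (10 - 5/8))/(A + j) = 0 + (A + 75/8)/(A + j) = 0 + (75/8 + A)/(A + j) = (75/8 + A)/(A + j))
81*P + l(-5, -2) = 81*(-10) + (75/8 - 2)/(-2 - 5) = -810 + (59/8)/(-7) = -810 - ⅐*59/8 = -810 - 59/56 = -45419/56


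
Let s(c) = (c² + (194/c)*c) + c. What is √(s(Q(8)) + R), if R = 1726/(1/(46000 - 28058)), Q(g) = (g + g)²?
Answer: √31033878 ≈ 5570.8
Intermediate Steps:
Q(g) = 4*g² (Q(g) = (2*g)² = 4*g²)
R = 30967892 (R = 1726/(1/17942) = 1726*17942 = 30967892)
s(c) = 194 + c + c² (s(c) = (c² + 194) + c = (194 + c²) + c = 194 + c + c²)
√(s(Q(8)) + R) = √((194 + 4*8² + (4*8²)²) + 30967892) = √((194 + 4*64 + (4*64)²) + 30967892) = √((194 + 256 + 256²) + 30967892) = √((194 + 256 + 65536) + 30967892) = √(65986 + 30967892) = √31033878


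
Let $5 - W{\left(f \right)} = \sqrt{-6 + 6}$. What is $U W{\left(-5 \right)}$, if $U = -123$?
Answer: $-615$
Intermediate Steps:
$W{\left(f \right)} = 5$ ($W{\left(f \right)} = 5 - \sqrt{-6 + 6} = 5 - \sqrt{0} = 5 - 0 = 5 + 0 = 5$)
$U W{\left(-5 \right)} = \left(-123\right) 5 = -615$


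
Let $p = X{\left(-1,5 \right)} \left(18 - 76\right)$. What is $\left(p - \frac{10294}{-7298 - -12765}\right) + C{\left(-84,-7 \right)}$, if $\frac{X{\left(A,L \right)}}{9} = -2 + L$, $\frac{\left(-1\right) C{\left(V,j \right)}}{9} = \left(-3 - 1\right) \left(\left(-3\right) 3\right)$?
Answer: $- \frac{10342924}{5467} \approx -1891.9$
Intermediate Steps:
$C{\left(V,j \right)} = -324$ ($C{\left(V,j \right)} = - 9 \left(-3 - 1\right) \left(\left(-3\right) 3\right) = - 9 \left(\left(-4\right) \left(-9\right)\right) = \left(-9\right) 36 = -324$)
$X{\left(A,L \right)} = -18 + 9 L$ ($X{\left(A,L \right)} = 9 \left(-2 + L\right) = -18 + 9 L$)
$p = -1566$ ($p = \left(-18 + 9 \cdot 5\right) \left(18 - 76\right) = \left(-18 + 45\right) \left(-58\right) = 27 \left(-58\right) = -1566$)
$\left(p - \frac{10294}{-7298 - -12765}\right) + C{\left(-84,-7 \right)} = \left(-1566 - \frac{10294}{-7298 - -12765}\right) - 324 = \left(-1566 - \frac{10294}{-7298 + 12765}\right) - 324 = \left(-1566 - \frac{10294}{5467}\right) - 324 = - \frac{8571616}{5467} - 324 = - \frac{10342924}{5467}$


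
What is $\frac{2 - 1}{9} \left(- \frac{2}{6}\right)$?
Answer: $- \frac{1}{27} \approx -0.037037$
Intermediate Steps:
$\frac{2 - 1}{9} \left(- \frac{2}{6}\right) = \frac{1}{9} \cdot 1 \left(\left(-2\right) \frac{1}{6}\right) = \frac{1}{9} \left(- \frac{1}{3}\right) = - \frac{1}{27}$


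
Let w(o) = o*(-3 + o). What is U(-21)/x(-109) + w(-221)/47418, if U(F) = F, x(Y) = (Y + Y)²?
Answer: 167973737/160963788 ≈ 1.0436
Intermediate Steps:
x(Y) = 4*Y² (x(Y) = (2*Y)² = 4*Y²)
U(-21)/x(-109) + w(-221)/47418 = -21/(4*(-109)²) - 221*(-3 - 221)/47418 = -21/(4*11881) - 221*(-224)*(1/47418) = -21/47524 + 49504*(1/47418) = -21*1/47524 + 3536/3387 = -21/47524 + 3536/3387 = 167973737/160963788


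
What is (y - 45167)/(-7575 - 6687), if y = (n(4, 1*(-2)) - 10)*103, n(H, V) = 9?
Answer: 7545/2377 ≈ 3.1742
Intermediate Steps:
y = -103 (y = (9 - 10)*103 = -1*103 = -103)
(y - 45167)/(-7575 - 6687) = (-103 - 45167)/(-7575 - 6687) = -45270/(-14262) = -45270*(-1/14262) = 7545/2377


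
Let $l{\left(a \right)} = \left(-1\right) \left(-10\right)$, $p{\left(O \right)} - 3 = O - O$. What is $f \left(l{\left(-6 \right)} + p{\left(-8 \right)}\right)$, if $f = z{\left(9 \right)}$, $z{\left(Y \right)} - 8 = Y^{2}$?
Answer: $1157$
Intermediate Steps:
$p{\left(O \right)} = 3$ ($p{\left(O \right)} = 3 + \left(O - O\right) = 3 + 0 = 3$)
$l{\left(a \right)} = 10$
$z{\left(Y \right)} = 8 + Y^{2}$
$f = 89$ ($f = 8 + 9^{2} = 8 + 81 = 89$)
$f \left(l{\left(-6 \right)} + p{\left(-8 \right)}\right) = 89 \left(10 + 3\right) = 89 \cdot 13 = 1157$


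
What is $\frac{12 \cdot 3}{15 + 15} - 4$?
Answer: $- \frac{14}{5} \approx -2.8$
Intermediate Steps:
$\frac{12 \cdot 3}{15 + 15} - 4 = \frac{36}{30} - 4 = 36 \cdot \frac{1}{30} - 4 = \frac{6}{5} - 4 = - \frac{14}{5}$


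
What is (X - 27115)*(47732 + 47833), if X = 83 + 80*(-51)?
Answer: -2973218280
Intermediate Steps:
X = -3997 (X = 83 - 4080 = -3997)
(X - 27115)*(47732 + 47833) = (-3997 - 27115)*(47732 + 47833) = -31112*95565 = -2973218280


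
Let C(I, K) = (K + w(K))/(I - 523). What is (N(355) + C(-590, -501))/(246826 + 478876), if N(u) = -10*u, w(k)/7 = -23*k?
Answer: -671885/134617721 ≈ -0.0049911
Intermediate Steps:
w(k) = -161*k (w(k) = 7*(-23*k) = -161*k)
C(I, K) = -160*K/(-523 + I) (C(I, K) = (K - 161*K)/(I - 523) = (-160*K)/(-523 + I) = -160*K/(-523 + I))
(N(355) + C(-590, -501))/(246826 + 478876) = (-10*355 - 160*(-501)/(-523 - 590))/(246826 + 478876) = (-3550 - 160*(-501)/(-1113))/725702 = (-3550 - 160*(-501)*(-1/1113))*(1/725702) = (-3550 - 26720/371)*(1/725702) = -1343770/371*1/725702 = -671885/134617721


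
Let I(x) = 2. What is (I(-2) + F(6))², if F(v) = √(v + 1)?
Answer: (2 + √7)² ≈ 21.583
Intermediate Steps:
F(v) = √(1 + v)
(I(-2) + F(6))² = (2 + √(1 + 6))² = (2 + √7)²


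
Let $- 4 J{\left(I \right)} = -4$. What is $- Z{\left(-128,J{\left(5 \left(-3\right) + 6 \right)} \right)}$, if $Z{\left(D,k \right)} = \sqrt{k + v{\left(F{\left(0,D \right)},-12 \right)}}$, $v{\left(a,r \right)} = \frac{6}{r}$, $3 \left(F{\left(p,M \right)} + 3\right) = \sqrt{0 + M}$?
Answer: $- \frac{\sqrt{2}}{2} \approx -0.70711$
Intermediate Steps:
$F{\left(p,M \right)} = -3 + \frac{\sqrt{M}}{3}$ ($F{\left(p,M \right)} = -3 + \frac{\sqrt{0 + M}}{3} = -3 + \frac{\sqrt{M}}{3}$)
$J{\left(I \right)} = 1$ ($J{\left(I \right)} = \left(- \frac{1}{4}\right) \left(-4\right) = 1$)
$Z{\left(D,k \right)} = \sqrt{- \frac{1}{2} + k}$ ($Z{\left(D,k \right)} = \sqrt{k + \frac{6}{-12}} = \sqrt{k + 6 \left(- \frac{1}{12}\right)} = \sqrt{k - \frac{1}{2}} = \sqrt{- \frac{1}{2} + k}$)
$- Z{\left(-128,J{\left(5 \left(-3\right) + 6 \right)} \right)} = - \frac{\sqrt{-2 + 4 \cdot 1}}{2} = - \frac{\sqrt{-2 + 4}}{2} = - \frac{\sqrt{2}}{2}$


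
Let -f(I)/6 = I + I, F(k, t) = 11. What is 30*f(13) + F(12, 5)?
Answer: -4669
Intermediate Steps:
f(I) = -12*I (f(I) = -6*(I + I) = -12*I)
30*f(13) + F(12, 5) = 30*(-12*13) + 11 = 30*(-156) + 11 = -4680 + 11 = -4669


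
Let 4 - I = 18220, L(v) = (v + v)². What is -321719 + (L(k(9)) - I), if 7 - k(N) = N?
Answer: -303487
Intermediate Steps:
k(N) = 7 - N
L(v) = 4*v² (L(v) = (2*v)² = 4*v²)
I = -18216 (I = 4 - 1*18220 = 4 - 18220 = -18216)
-321719 + (L(k(9)) - I) = -321719 + (4*(7 - 1*9)² - 1*(-18216)) = -321719 + (4*(7 - 9)² + 18216) = -321719 + (4*(-2)² + 18216) = -321719 + (4*4 + 18216) = -321719 + (16 + 18216) = -321719 + 18232 = -303487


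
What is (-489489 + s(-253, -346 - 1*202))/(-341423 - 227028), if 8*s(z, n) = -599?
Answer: 3916511/4547608 ≈ 0.86122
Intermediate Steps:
s(z, n) = -599/8 (s(z, n) = (1/8)*(-599) = -599/8)
(-489489 + s(-253, -346 - 1*202))/(-341423 - 227028) = (-489489 - 599/8)/(-341423 - 227028) = -3916511/8/(-568451) = -3916511/8*(-1/568451) = 3916511/4547608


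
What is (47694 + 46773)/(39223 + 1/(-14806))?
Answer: 466226134/193578579 ≈ 2.4085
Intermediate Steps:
(47694 + 46773)/(39223 + 1/(-14806)) = 94467/(39223 - 1/14806) = 94467/(580735737/14806) = 94467*(14806/580735737) = 466226134/193578579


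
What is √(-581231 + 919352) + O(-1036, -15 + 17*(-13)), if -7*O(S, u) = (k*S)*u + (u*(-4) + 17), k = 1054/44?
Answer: -64435267/77 + 3*√37569 ≈ -8.3624e+5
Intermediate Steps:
k = 527/22 (k = 1054*(1/44) = 527/22 ≈ 23.955)
O(S, u) = -17/7 + 4*u/7 - 527*S*u/154 (O(S, u) = -((527*S/22)*u + (u*(-4) + 17))/7 = -(527*S*u/22 + (-4*u + 17))/7 = -(527*S*u/22 + (17 - 4*u))/7 = -(17 - 4*u + 527*S*u/22)/7 = -17/7 + 4*u/7 - 527*S*u/154)
√(-581231 + 919352) + O(-1036, -15 + 17*(-13)) = √(-581231 + 919352) + (-17/7 + 4*(-15 + 17*(-13))/7 - 527/154*(-1036)*(-15 + 17*(-13))) = √338121 + (-17/7 + 4*(-15 - 221)/7 - 527/154*(-1036)*(-15 - 221)) = 3*√37569 + (-17/7 + (4/7)*(-236) - 527/154*(-1036)*(-236)) = 3*√37569 + (-17/7 - 944/7 - 9203528/11) = 3*√37569 - 64435267/77 = -64435267/77 + 3*√37569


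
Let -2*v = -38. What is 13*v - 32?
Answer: 215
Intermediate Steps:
v = 19 (v = -½*(-38) = 19)
13*v - 32 = 13*19 - 32 = 247 - 32 = 215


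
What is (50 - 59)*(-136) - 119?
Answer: 1105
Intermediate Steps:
(50 - 59)*(-136) - 119 = -9*(-136) - 119 = 1224 - 119 = 1105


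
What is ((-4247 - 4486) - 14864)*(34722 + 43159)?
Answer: -1837757957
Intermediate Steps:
((-4247 - 4486) - 14864)*(34722 + 43159) = (-8733 - 14864)*77881 = -23597*77881 = -1837757957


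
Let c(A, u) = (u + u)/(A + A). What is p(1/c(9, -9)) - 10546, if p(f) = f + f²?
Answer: -10546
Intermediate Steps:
c(A, u) = u/A (c(A, u) = (2*u)/((2*A)) = (2*u)*(1/(2*A)) = u/A)
p(1/c(9, -9)) - 10546 = (1 + 1/(-9/9))/((-9/9)) - 10546 = (1 + 1/(-9*⅑))/((-9*⅑)) - 10546 = (1 + 1/(-1))/(-1) - 10546 = -(1 - 1) - 10546 = -1*0 - 10546 = 0 - 10546 = -10546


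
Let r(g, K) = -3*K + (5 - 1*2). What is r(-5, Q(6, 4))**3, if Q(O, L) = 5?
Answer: -1728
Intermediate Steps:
r(g, K) = 3 - 3*K (r(g, K) = -3*K + (5 - 2) = -3*K + 3 = 3 - 3*K)
r(-5, Q(6, 4))**3 = (3 - 3*5)**3 = (3 - 15)**3 = (-12)**3 = -1728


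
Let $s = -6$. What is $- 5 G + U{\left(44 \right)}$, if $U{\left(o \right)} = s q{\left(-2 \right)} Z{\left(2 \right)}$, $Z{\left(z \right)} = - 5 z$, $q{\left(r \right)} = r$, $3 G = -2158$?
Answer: $\frac{10430}{3} \approx 3476.7$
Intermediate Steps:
$G = - \frac{2158}{3}$ ($G = \frac{1}{3} \left(-2158\right) = - \frac{2158}{3} \approx -719.33$)
$U{\left(o \right)} = -120$ ($U{\left(o \right)} = \left(-6\right) \left(-2\right) \left(\left(-5\right) 2\right) = 12 \left(-10\right) = -120$)
$- 5 G + U{\left(44 \right)} = \left(-5\right) \left(- \frac{2158}{3}\right) - 120 = \frac{10790}{3} - 120 = \frac{10430}{3}$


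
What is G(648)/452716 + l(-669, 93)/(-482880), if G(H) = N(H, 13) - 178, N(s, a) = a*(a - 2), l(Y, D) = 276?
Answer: -2955217/4554322960 ≈ -0.00064888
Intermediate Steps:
N(s, a) = a*(-2 + a)
G(H) = -35 (G(H) = 13*(-2 + 13) - 178 = 13*11 - 178 = 143 - 178 = -35)
G(648)/452716 + l(-669, 93)/(-482880) = -35/452716 + 276/(-482880) = -35*1/452716 + 276*(-1/482880) = -35/452716 - 23/40240 = -2955217/4554322960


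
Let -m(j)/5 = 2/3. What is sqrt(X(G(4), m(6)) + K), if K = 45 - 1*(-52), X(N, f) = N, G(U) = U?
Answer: sqrt(101) ≈ 10.050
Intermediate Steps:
m(j) = -10/3
K = 97 (K = 45 + 52 = 97)
sqrt(X(G(4), m(6)) + K) = sqrt(4 + 97) = sqrt(101)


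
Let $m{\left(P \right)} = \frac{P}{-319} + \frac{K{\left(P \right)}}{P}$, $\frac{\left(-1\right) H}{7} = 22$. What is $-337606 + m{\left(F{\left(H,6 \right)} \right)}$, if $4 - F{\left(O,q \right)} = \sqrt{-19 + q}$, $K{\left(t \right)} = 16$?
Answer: $\frac{3 \left(- 143593385 i - 35898774 \sqrt{13}\right)}{319 \left(\sqrt{13} + 4 i\right)} \approx -3.376 \cdot 10^{5} + 2.0005 i$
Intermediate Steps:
$H = -154$ ($H = \left(-7\right) 22 = -154$)
$F{\left(O,q \right)} = 4 - \sqrt{-19 + q}$
$m{\left(P \right)} = \frac{16}{P} - \frac{P}{319}$ ($m{\left(P \right)} = \frac{P}{-319} + \frac{16}{P} = P \left(- \frac{1}{319}\right) + \frac{16}{P} = - \frac{P}{319} + \frac{16}{P} = \frac{16}{P} - \frac{P}{319}$)
$-337606 + m{\left(F{\left(H,6 \right)} \right)} = -337606 + \left(\frac{16}{4 - \sqrt{-19 + 6}} - \frac{4 - \sqrt{-19 + 6}}{319}\right) = -337606 + \left(\frac{16}{4 - \sqrt{-13}} - \frac{4 - \sqrt{-13}}{319}\right) = -337606 + \left(\frac{16}{4 - i \sqrt{13}} - \frac{4 - i \sqrt{13}}{319}\right) = -337606 - \left(\frac{4}{319} - \frac{16}{4 - i \sqrt{13}} - \frac{i \sqrt{13}}{319}\right) = -337606 + \left(- \frac{4}{319} + \frac{16}{4 - i \sqrt{13}} + \frac{i \sqrt{13}}{319}\right) = - \frac{107696318}{319} + \frac{16}{4 - i \sqrt{13}} + \frac{i \sqrt{13}}{319}$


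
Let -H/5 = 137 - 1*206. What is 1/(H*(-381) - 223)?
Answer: -1/131668 ≈ -7.5949e-6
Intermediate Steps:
H = 345 (H = -5*(137 - 1*206) = -5*(137 - 206) = -5*(-69) = 345)
1/(H*(-381) - 223) = 1/(345*(-381) - 223) = 1/(-131445 - 223) = 1/(-131668) = -1/131668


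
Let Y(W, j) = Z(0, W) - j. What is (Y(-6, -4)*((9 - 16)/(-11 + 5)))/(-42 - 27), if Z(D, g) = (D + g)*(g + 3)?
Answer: -77/207 ≈ -0.37198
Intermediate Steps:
Z(D, g) = (3 + g)*(D + g) (Z(D, g) = (D + g)*(3 + g) = (3 + g)*(D + g))
Y(W, j) = W² - j + 3*W (Y(W, j) = (W² + 3*0 + 3*W + 0*W) - j = (W² + 0 + 3*W + 0) - j = (W² + 3*W) - j = W² - j + 3*W)
(Y(-6, -4)*((9 - 16)/(-11 + 5)))/(-42 - 27) = (((-6)² - 1*(-4) + 3*(-6))*((9 - 16)/(-11 + 5)))/(-42 - 27) = ((36 + 4 - 18)*(-7/(-6)))/(-69) = (22*(-7*(-⅙)))*(-1/69) = (22*(7/6))*(-1/69) = (77/3)*(-1/69) = -77/207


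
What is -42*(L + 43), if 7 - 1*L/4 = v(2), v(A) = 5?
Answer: -2142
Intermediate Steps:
L = 8 (L = 28 - 4*5 = 28 - 20 = 8)
-42*(L + 43) = -42*(8 + 43) = -42*51 = -2142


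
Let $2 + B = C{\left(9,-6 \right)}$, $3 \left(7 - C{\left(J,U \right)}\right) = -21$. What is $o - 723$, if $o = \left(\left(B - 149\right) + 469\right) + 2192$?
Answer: $1801$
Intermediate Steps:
$C{\left(J,U \right)} = 14$ ($C{\left(J,U \right)} = 7 - -7 = 7 + 7 = 14$)
$B = 12$ ($B = -2 + 14 = 12$)
$o = 2524$ ($o = \left(\left(12 - 149\right) + 469\right) + 2192 = \left(-137 + 469\right) + 2192 = 332 + 2192 = 2524$)
$o - 723 = 2524 - 723 = 1801$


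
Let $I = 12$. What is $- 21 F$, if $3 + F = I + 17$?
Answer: $-546$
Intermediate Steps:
$F = 26$ ($F = -3 + \left(12 + 17\right) = -3 + 29 = 26$)
$- 21 F = \left(-21\right) 26 = -546$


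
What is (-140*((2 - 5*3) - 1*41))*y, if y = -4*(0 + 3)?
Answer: -90720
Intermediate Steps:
y = -12 (y = -4*3 = -12)
(-140*((2 - 5*3) - 1*41))*y = -140*((2 - 5*3) - 1*41)*(-12) = -140*((2 - 15) - 41)*(-12) = -140*(-13 - 41)*(-12) = -140*(-54)*(-12) = 7560*(-12) = -90720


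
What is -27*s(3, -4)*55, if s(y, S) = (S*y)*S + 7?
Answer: -81675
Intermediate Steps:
s(y, S) = 7 + y*S² (s(y, S) = y*S² + 7 = 7 + y*S²)
-27*s(3, -4)*55 = -27*(7 + 3*(-4)²)*55 = -27*(7 + 3*16)*55 = -27*(7 + 48)*55 = -27*55*55 = -1485*55 = -81675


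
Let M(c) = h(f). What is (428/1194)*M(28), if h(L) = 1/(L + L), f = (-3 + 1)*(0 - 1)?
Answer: 107/1194 ≈ 0.089615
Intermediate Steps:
f = 2 (f = -2*(-1) = 2)
h(L) = 1/(2*L)
M(c) = ¼ (M(c) = (½)/2 = (½)*(½) = ¼)
(428/1194)*M(28) = (428/1194)*(¼) = (428*(1/1194))*(¼) = (214/597)*(¼) = 107/1194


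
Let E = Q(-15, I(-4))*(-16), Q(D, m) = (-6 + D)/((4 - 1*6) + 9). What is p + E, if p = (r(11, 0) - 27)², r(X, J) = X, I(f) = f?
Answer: 304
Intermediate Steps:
Q(D, m) = -6/7 + D/7 (Q(D, m) = (-6 + D)/((4 - 6) + 9) = (-6 + D)/(-2 + 9) = (-6 + D)/7 = (-6 + D)*(⅐) = -6/7 + D/7)
E = 48 (E = (-6/7 + (⅐)*(-15))*(-16) = (-6/7 - 15/7)*(-16) = -3*(-16) = 48)
p = 256 (p = (11 - 27)² = (-16)² = 256)
p + E = 256 + 48 = 304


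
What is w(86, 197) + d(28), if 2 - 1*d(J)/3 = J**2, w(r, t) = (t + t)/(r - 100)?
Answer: -16619/7 ≈ -2374.1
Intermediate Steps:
w(r, t) = 2*t/(-100 + r) (w(r, t) = (2*t)/(-100 + r) = 2*t/(-100 + r))
d(J) = 6 - 3*J**2
w(86, 197) + d(28) = 2*197/(-100 + 86) + (6 - 3*28**2) = 2*197/(-14) + (6 - 3*784) = 2*197*(-1/14) + (6 - 2352) = -197/7 - 2346 = -16619/7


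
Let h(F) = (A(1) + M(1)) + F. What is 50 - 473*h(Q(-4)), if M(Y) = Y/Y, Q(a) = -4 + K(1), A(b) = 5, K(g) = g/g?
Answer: -1369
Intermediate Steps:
K(g) = 1
Q(a) = -3 (Q(a) = -4 + 1 = -3)
M(Y) = 1
h(F) = 6 + F (h(F) = (5 + 1) + F = 6 + F)
50 - 473*h(Q(-4)) = 50 - 473*(6 - 3) = 50 - 473*3 = 50 - 1419 = -1369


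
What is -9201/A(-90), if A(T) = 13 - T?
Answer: -9201/103 ≈ -89.330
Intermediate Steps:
-9201/A(-90) = -9201/(13 - 1*(-90)) = -9201/(13 + 90) = -9201/103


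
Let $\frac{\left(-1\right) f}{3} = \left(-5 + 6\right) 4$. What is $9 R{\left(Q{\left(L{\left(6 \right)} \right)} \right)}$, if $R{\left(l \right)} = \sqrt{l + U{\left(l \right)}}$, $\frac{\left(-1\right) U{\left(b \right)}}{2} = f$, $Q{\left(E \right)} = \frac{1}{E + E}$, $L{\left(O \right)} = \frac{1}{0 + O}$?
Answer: $27 \sqrt{3} \approx 46.765$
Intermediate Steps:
$f = -12$ ($f = - 3 \left(-5 + 6\right) 4 = - 3 \cdot 1 \cdot 4 = \left(-3\right) 4 = -12$)
$L{\left(O \right)} = \frac{1}{O}$
$Q{\left(E \right)} = \frac{1}{2 E}$
$U{\left(b \right)} = 24$ ($U{\left(b \right)} = \left(-2\right) \left(-12\right) = 24$)
$R{\left(l \right)} = \sqrt{24 + l}$ ($R{\left(l \right)} = \sqrt{l + 24} = \sqrt{24 + l}$)
$9 R{\left(Q{\left(L{\left(6 \right)} \right)} \right)} = 9 \sqrt{24 + \frac{1}{2 \cdot \frac{1}{6}}} = 9 \sqrt{24 + \frac{\frac{1}{\frac{1}{6}}}{2}} = 9 \sqrt{24 + \frac{1}{2} \cdot 6} = 9 \sqrt{24 + 3} = 9 \sqrt{27} = 9 \cdot 3 \sqrt{3} = 27 \sqrt{3}$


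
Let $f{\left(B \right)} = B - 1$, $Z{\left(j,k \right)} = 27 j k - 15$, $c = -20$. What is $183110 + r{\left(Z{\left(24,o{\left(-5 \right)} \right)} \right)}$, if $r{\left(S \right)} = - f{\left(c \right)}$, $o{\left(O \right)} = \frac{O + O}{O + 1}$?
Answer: $183131$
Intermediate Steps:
$o{\left(O \right)} = \frac{2 O}{1 + O}$
$Z{\left(j,k \right)} = -15 + 27 j k$ ($Z{\left(j,k \right)} = 27 j k - 15 = -15 + 27 j k$)
$f{\left(B \right)} = -1 + B$
$r{\left(S \right)} = 21$ ($r{\left(S \right)} = - (-1 - 20) = \left(-1\right) \left(-21\right) = 21$)
$183110 + r{\left(Z{\left(24,o{\left(-5 \right)} \right)} \right)} = 183110 + 21 = 183131$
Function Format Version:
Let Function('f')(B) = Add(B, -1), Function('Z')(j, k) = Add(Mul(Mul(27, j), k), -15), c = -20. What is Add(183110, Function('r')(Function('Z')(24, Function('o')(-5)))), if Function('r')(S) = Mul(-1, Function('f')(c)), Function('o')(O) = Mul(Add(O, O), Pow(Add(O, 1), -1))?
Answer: 183131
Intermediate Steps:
Function('o')(O) = Mul(2, O, Pow(Add(1, O), -1)) (Function('o')(O) = Mul(Mul(2, O), Pow(Add(1, O), -1)) = Mul(2, O, Pow(Add(1, O), -1)))
Function('Z')(j, k) = Add(-15, Mul(27, j, k)) (Function('Z')(j, k) = Add(Mul(27, j, k), -15) = Add(-15, Mul(27, j, k)))
Function('f')(B) = Add(-1, B)
Function('r')(S) = 21 (Function('r')(S) = Mul(-1, Add(-1, -20)) = Mul(-1, -21) = 21)
Add(183110, Function('r')(Function('Z')(24, Function('o')(-5)))) = Add(183110, 21) = 183131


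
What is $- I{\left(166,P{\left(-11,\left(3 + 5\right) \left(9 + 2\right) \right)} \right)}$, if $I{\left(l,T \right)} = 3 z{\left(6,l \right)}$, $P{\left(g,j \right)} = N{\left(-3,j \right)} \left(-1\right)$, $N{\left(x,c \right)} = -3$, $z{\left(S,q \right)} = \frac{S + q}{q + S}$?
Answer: $-3$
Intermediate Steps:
$z{\left(S,q \right)} = 1$ ($z{\left(S,q \right)} = \frac{S + q}{S + q} = 1$)
$P{\left(g,j \right)} = 3$ ($P{\left(g,j \right)} = \left(-3\right) \left(-1\right) = 3$)
$I{\left(l,T \right)} = 3$ ($I{\left(l,T \right)} = 3 \cdot 1 = 3$)
$- I{\left(166,P{\left(-11,\left(3 + 5\right) \left(9 + 2\right) \right)} \right)} = \left(-1\right) 3 = -3$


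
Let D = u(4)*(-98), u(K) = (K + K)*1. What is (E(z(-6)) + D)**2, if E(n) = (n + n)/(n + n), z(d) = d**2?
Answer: 613089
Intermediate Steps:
u(K) = 2*K (u(K) = (2*K)*1 = 2*K)
E(n) = 1 (E(n) = (2*n)/((2*n)) = (2*n)*(1/(2*n)) = 1)
D = -784 (D = (2*4)*(-98) = 8*(-98) = -784)
(E(z(-6)) + D)**2 = (1 - 784)**2 = (-783)**2 = 613089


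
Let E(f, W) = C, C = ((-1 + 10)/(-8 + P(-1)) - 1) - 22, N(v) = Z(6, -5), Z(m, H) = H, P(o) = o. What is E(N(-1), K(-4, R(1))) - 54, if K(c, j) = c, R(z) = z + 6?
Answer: -78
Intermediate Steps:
R(z) = 6 + z
N(v) = -5
C = -24 (C = ((-1 + 10)/(-8 - 1) - 1) - 22 = (9/(-9) - 1) - 22 = (9*(-⅑) - 1) - 22 = (-1 - 1) - 22 = -2 - 22 = -24)
E(f, W) = -24
E(N(-1), K(-4, R(1))) - 54 = -24 - 54 = -78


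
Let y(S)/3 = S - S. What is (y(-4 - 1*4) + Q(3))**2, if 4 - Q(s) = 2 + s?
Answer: 1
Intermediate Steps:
y(S) = 0 (y(S) = 3*(S - S) = 3*0 = 0)
Q(s) = 2 - s (Q(s) = 4 - (2 + s) = 4 + (-2 - s) = 2 - s)
(y(-4 - 1*4) + Q(3))**2 = (0 + (2 - 1*3))**2 = (0 + (2 - 3))**2 = (0 - 1)**2 = (-1)**2 = 1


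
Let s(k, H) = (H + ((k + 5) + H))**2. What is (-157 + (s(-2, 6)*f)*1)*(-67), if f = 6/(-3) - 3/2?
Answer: 126563/2 ≈ 63282.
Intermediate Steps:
s(k, H) = (5 + k + 2*H)**2 (s(k, H) = (H + ((5 + k) + H))**2 = (H + (5 + H + k))**2 = (5 + k + 2*H)**2)
f = -7/2 (f = 6*(-1/3) - 3*1/2 = -2 - 3/2 = -7/2 ≈ -3.5000)
(-157 + (s(-2, 6)*f)*1)*(-67) = (-157 + ((5 - 2 + 2*6)**2*(-7/2))*1)*(-67) = (-157 + ((5 - 2 + 12)**2*(-7/2))*1)*(-67) = (-157 + (15**2*(-7/2))*1)*(-67) = (-157 + (225*(-7/2))*1)*(-67) = (-157 - 1575/2*1)*(-67) = (-157 - 1575/2)*(-67) = -1889/2*(-67) = 126563/2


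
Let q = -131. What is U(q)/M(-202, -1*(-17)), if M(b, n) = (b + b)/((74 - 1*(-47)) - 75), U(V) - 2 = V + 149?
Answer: -230/101 ≈ -2.2772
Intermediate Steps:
U(V) = 151 + V (U(V) = 2 + (V + 149) = 2 + (149 + V) = 151 + V)
M(b, n) = b/23 (M(b, n) = (2*b)/((74 + 47) - 75) = (2*b)/(121 - 75) = (2*b)/46 = (2*b)*(1/46) = b/23)
U(q)/M(-202, -1*(-17)) = (151 - 131)/(((1/23)*(-202))) = 20/(-202/23) = 20*(-23/202) = -230/101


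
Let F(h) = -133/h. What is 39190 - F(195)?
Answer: 7642183/195 ≈ 39191.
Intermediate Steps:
39190 - F(195) = 39190 - (-133)/195 = 39190 - 1*(-133/195) = 39190 + 133/195 = 7642183/195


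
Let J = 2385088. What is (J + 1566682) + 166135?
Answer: 4117905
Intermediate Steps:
(J + 1566682) + 166135 = (2385088 + 1566682) + 166135 = 3951770 + 166135 = 4117905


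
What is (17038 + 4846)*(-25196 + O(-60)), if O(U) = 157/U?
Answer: -8271697907/15 ≈ -5.5145e+8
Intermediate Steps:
(17038 + 4846)*(-25196 + O(-60)) = (17038 + 4846)*(-25196 + 157/(-60)) = 21884*(-25196 + 157*(-1/60)) = 21884*(-25196 - 157/60) = 21884*(-1511917/60) = -8271697907/15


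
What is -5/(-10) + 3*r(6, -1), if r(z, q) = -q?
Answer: 7/2 ≈ 3.5000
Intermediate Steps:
-5/(-10) + 3*r(6, -1) = -5/(-10) + 3*(-1*(-1)) = -5*(-1/10) + 3*1 = 1/2 + 3 = 7/2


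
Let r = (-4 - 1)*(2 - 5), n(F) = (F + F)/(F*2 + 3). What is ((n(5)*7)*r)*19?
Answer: 19950/13 ≈ 1534.6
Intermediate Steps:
n(F) = 2*F/(3 + 2*F) (n(F) = (2*F)/(2*F + 3) = (2*F)/(3 + 2*F) = 2*F/(3 + 2*F))
r = 15 (r = -5*(-3) = 15)
((n(5)*7)*r)*19 = (((2*5/(3 + 2*5))*7)*15)*19 = (((2*5/(3 + 10))*7)*15)*19 = (((2*5/13)*7)*15)*19 = (((2*5*(1/13))*7)*15)*19 = (((10/13)*7)*15)*19 = ((70/13)*15)*19 = (1050/13)*19 = 19950/13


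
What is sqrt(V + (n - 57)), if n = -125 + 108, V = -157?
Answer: I*sqrt(231) ≈ 15.199*I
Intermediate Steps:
n = -17
sqrt(V + (n - 57)) = sqrt(-157 + (-17 - 57)) = sqrt(-157 - 74) = sqrt(-231) = I*sqrt(231)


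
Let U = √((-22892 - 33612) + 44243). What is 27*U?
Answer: 27*I*√12261 ≈ 2989.7*I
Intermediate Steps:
U = I*√12261 (U = √(-56504 + 44243) = √(-12261) = I*√12261 ≈ 110.73*I)
27*U = 27*(I*√12261) = 27*I*√12261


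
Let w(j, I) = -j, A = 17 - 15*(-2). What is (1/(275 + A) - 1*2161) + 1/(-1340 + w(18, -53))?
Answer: -33748300/15617 ≈ -2161.0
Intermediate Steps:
A = 47 (A = 17 + 30 = 47)
(1/(275 + A) - 1*2161) + 1/(-1340 + w(18, -53)) = (1/(275 + 47) - 1*2161) + 1/(-1340 - 1*18) = (1/322 - 2161) + 1/(-1340 - 18) = (1/322 - 2161) + 1/(-1358) = -695841/322 - 1/1358 = -33748300/15617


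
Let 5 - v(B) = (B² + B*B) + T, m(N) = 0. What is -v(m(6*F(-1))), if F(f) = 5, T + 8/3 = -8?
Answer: -47/3 ≈ -15.667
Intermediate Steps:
T = -32/3 (T = -8/3 - 8 = -32/3 ≈ -10.667)
v(B) = 47/3 - 2*B² (v(B) = 5 - ((B² + B*B) - 32/3) = 5 - ((B² + B²) - 32/3) = 5 - (2*B² - 32/3) = 5 - (-32/3 + 2*B²) = 5 + (32/3 - 2*B²) = 47/3 - 2*B²)
-v(m(6*F(-1))) = -(47/3 - 2*0²) = -(47/3 - 2*0) = -(47/3 + 0) = -1*47/3 = -47/3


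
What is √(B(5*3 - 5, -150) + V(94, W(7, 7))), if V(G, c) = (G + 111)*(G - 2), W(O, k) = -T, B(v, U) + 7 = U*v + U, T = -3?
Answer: √17203 ≈ 131.16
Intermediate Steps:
B(v, U) = -7 + U + U*v (B(v, U) = -7 + (U*v + U) = -7 + (U + U*v) = -7 + U + U*v)
W(O, k) = 3 (W(O, k) = -1*(-3) = 3)
V(G, c) = (-2 + G)*(111 + G) (V(G, c) = (111 + G)*(-2 + G) = (-2 + G)*(111 + G))
√(B(5*3 - 5, -150) + V(94, W(7, 7))) = √((-7 - 150 - 150*(5*3 - 5)) + (-222 + 94² + 109*94)) = √((-7 - 150 - 150*(15 - 5)) + (-222 + 8836 + 10246)) = √((-7 - 150 - 150*10) + 18860) = √((-7 - 150 - 1500) + 18860) = √(-1657 + 18860) = √17203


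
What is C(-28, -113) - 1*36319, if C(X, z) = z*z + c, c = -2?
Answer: -23552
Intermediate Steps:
C(X, z) = -2 + z**2 (C(X, z) = z*z - 2 = z**2 - 2 = -2 + z**2)
C(-28, -113) - 1*36319 = (-2 + (-113)**2) - 1*36319 = (-2 + 12769) - 36319 = 12767 - 36319 = -23552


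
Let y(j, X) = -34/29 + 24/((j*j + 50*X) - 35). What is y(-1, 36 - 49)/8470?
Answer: -998/7000455 ≈ -0.00014256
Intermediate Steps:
y(j, X) = -34/29 + 24/(-35 + j² + 50*X) (y(j, X) = -34*1/29 + 24/((j² + 50*X) - 35) = -34/29 + 24/(-35 + j² + 50*X))
y(-1, 36 - 49)/8470 = (2*(943 - 850*(36 - 49) - 17*(-1)²)/(29*(-35 + (-1)² + 50*(36 - 49))))/8470 = (2*(943 - 850*(-13) - 17*1)/(29*(-35 + 1 + 50*(-13))))*(1/8470) = (2*(943 + 11050 - 17)/(29*(-35 + 1 - 650)))*(1/8470) = ((2/29)*11976/(-684))*(1/8470) = ((2/29)*(-1/684)*11976)*(1/8470) = -1996/1653*1/8470 = -998/7000455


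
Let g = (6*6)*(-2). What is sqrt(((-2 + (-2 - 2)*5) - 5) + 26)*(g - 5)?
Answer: -77*I ≈ -77.0*I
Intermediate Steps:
g = -72 (g = 36*(-2) = -72)
sqrt(((-2 + (-2 - 2)*5) - 5) + 26)*(g - 5) = sqrt(((-2 + (-2 - 2)*5) - 5) + 26)*(-72 - 5) = sqrt(((-2 - 4*5) - 5) + 26)*(-77) = sqrt(((-2 - 20) - 5) + 26)*(-77) = sqrt((-22 - 5) + 26)*(-77) = sqrt(-27 + 26)*(-77) = sqrt(-1)*(-77) = I*(-77) = -77*I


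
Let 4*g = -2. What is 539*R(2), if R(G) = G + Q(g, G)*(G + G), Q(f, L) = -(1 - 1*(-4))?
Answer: -9702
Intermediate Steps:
g = -1/2 (g = (1/4)*(-2) = -1/2 ≈ -0.50000)
Q(f, L) = -5 (Q(f, L) = -(1 + 4) = -1*5 = -5)
R(G) = -9*G (R(G) = G - 5*(G + G) = G - 10*G = -9*G)
539*R(2) = 539*(-9*2) = 539*(-18) = -9702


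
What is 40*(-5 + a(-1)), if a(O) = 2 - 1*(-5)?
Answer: 80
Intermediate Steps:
a(O) = 7 (a(O) = 2 + 5 = 7)
40*(-5 + a(-1)) = 40*(-5 + 7) = 40*2 = 80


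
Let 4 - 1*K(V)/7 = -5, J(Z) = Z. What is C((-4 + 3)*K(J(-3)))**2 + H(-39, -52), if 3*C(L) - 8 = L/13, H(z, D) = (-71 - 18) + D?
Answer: -212780/1521 ≈ -139.89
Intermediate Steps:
K(V) = 63 (K(V) = 28 - 7*(-5) = 28 + 35 = 63)
H(z, D) = -89 + D
C(L) = 8/3 + L/39 (C(L) = 8/3 + (L/13)/3 = 8/3 + L/39)
C((-4 + 3)*K(J(-3)))**2 + H(-39, -52) = (8/3 + ((-4 + 3)*63)/39)**2 + (-89 - 52) = (8/3 + (-1*63)/39)**2 - 141 = (8/3 + (1/39)*(-63))**2 - 141 = (8/3 - 21/13)**2 - 141 = (41/39)**2 - 141 = 1681/1521 - 141 = -212780/1521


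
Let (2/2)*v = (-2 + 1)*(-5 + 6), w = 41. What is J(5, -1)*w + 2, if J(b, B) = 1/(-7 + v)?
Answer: -25/8 ≈ -3.1250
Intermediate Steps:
v = -1 (v = (-2 + 1)*(-5 + 6) = -1*1 = -1)
J(b, B) = -1/8 (J(b, B) = 1/(-7 - 1) = 1/(-8) = -1/8)
J(5, -1)*w + 2 = -1/8*41 + 2 = -41/8 + 2 = -25/8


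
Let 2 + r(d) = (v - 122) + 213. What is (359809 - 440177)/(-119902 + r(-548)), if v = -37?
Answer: 40184/59925 ≈ 0.67057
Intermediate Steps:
r(d) = 52 (r(d) = -2 + ((-37 - 122) + 213) = -2 + (-159 + 213) = -2 + 54 = 52)
(359809 - 440177)/(-119902 + r(-548)) = (359809 - 440177)/(-119902 + 52) = -80368/(-119850) = -80368*(-1/119850) = 40184/59925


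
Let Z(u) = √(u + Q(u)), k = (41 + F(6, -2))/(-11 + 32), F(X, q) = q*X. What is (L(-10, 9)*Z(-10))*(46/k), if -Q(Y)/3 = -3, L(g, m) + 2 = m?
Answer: 6762*I/29 ≈ 233.17*I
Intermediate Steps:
F(X, q) = X*q
L(g, m) = -2 + m
Q(Y) = 9 (Q(Y) = -3*(-3) = 9)
k = 29/21 (k = (41 + 6*(-2))/(-11 + 32) = (41 - 12)/21 = 29*(1/21) = 29/21 ≈ 1.3810)
Z(u) = √(9 + u) (Z(u) = √(u + 9) = √(9 + u))
(L(-10, 9)*Z(-10))*(46/k) = ((-2 + 9)*√(9 - 10))*(46/(29/21)) = (7*√(-1))*(46*(21/29)) = (7*I)*(966/29) = 6762*I/29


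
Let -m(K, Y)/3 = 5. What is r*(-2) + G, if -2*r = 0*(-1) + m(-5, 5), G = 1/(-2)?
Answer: -31/2 ≈ -15.500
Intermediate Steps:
G = -1/2 ≈ -0.50000
m(K, Y) = -15 (m(K, Y) = -3*5 = -15)
r = 15/2 (r = -(0*(-1) - 15)/2 = -(0 - 15)/2 = -1/2*(-15) = 15/2 ≈ 7.5000)
r*(-2) + G = (15/2)*(-2) - 1/2 = -15 - 1/2 = -31/2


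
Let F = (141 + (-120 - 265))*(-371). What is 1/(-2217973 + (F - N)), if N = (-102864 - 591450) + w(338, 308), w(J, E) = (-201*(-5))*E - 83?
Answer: -1/1742592 ≈ -5.7386e-7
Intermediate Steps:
F = 90524 (F = (141 - 385)*(-371) = -244*(-371) = 90524)
w(J, E) = -83 + 1005*E (w(J, E) = 1005*E - 83 = -83 + 1005*E)
N = -384857 (N = (-102864 - 591450) + (-83 + 1005*308) = -694314 + (-83 + 309540) = -694314 + 309457 = -384857)
1/(-2217973 + (F - N)) = 1/(-2217973 + (90524 - 1*(-384857))) = 1/(-2217973 + (90524 + 384857)) = 1/(-2217973 + 475381) = 1/(-1742592) = -1/1742592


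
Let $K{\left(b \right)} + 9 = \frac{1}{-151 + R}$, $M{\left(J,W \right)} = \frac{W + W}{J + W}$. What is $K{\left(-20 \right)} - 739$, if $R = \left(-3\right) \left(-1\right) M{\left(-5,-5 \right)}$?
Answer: $- \frac{110705}{148} \approx -748.01$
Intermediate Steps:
$M{\left(J,W \right)} = \frac{2 W}{J + W}$
$R = 3$ ($R = \left(-3\right) \left(-1\right) 2 \left(-5\right) \frac{1}{-5 - 5} = 3 \cdot 2 \left(-5\right) \frac{1}{-10} = 3 \cdot 2 \left(-5\right) \left(- \frac{1}{10}\right) = 3 \cdot 1 = 3$)
$K{\left(b \right)} = - \frac{1333}{148}$ ($K{\left(b \right)} = -9 + \frac{1}{-151 + 3} = -9 + \frac{1}{-148} = -9 - \frac{1}{148} = - \frac{1333}{148}$)
$K{\left(-20 \right)} - 739 = - \frac{1333}{148} - 739 = - \frac{110705}{148}$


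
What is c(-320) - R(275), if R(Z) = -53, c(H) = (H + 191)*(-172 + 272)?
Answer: -12847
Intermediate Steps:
c(H) = 19100 + 100*H (c(H) = (191 + H)*100 = 19100 + 100*H)
c(-320) - R(275) = (19100 + 100*(-320)) - 1*(-53) = (19100 - 32000) + 53 = -12900 + 53 = -12847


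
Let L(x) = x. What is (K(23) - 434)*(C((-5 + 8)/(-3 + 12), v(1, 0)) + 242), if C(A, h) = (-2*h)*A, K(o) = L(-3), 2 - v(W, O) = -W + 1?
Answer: -315514/3 ≈ -1.0517e+5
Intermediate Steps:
v(W, O) = 1 + W (v(W, O) = 2 - (-W + 1) = 2 - (1 - W) = 2 + (-1 + W) = 1 + W)
K(o) = -3
C(A, h) = -2*A*h
(K(23) - 434)*(C((-5 + 8)/(-3 + 12), v(1, 0)) + 242) = (-3 - 434)*(-2*(-5 + 8)/(-3 + 12)*(1 + 1) + 242) = -437*(-2*3/9*2 + 242) = -437*(-2*3*(⅑)*2 + 242) = -437*(-2*⅓*2 + 242) = -437*(-4/3 + 242) = -437*722/3 = -315514/3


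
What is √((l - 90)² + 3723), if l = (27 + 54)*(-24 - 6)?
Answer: √6354123 ≈ 2520.7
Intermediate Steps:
l = -2430 (l = 81*(-30) = -2430)
√((l - 90)² + 3723) = √((-2430 - 90)² + 3723) = √((-2520)² + 3723) = √(6350400 + 3723) = √6354123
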